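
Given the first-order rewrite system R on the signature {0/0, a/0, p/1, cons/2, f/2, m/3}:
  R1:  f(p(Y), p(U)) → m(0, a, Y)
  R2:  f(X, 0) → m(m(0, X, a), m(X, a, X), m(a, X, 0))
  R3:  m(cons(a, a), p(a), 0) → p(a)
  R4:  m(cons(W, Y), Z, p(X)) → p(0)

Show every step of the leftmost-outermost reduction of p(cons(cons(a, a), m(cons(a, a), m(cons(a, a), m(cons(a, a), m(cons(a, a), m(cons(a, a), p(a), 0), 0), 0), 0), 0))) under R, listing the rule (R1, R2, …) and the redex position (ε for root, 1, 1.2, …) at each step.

p(cons(cons(a, a), p(a)))

1. p(cons(cons(a, a), m(cons(a, a), m(cons(a, a), m(cons(a, a), m(cons(a, a), m(cons(a, a), p(a), 0), 0), 0), 0), 0)))  →  p(cons(cons(a, a), m(cons(a, a), m(cons(a, a), m(cons(a, a), m(cons(a, a), p(a), 0), 0), 0), 0)))   [R3 at 1.2.2.2.2.2]
2. p(cons(cons(a, a), m(cons(a, a), m(cons(a, a), m(cons(a, a), m(cons(a, a), p(a), 0), 0), 0), 0)))  →  p(cons(cons(a, a), m(cons(a, a), m(cons(a, a), m(cons(a, a), p(a), 0), 0), 0)))   [R3 at 1.2.2.2.2]
3. p(cons(cons(a, a), m(cons(a, a), m(cons(a, a), m(cons(a, a), p(a), 0), 0), 0)))  →  p(cons(cons(a, a), m(cons(a, a), m(cons(a, a), p(a), 0), 0)))   [R3 at 1.2.2.2]
4. p(cons(cons(a, a), m(cons(a, a), m(cons(a, a), p(a), 0), 0)))  →  p(cons(cons(a, a), m(cons(a, a), p(a), 0)))   [R3 at 1.2.2]
5. p(cons(cons(a, a), m(cons(a, a), p(a), 0)))  →  p(cons(cons(a, a), p(a)))   [R3 at 1.2]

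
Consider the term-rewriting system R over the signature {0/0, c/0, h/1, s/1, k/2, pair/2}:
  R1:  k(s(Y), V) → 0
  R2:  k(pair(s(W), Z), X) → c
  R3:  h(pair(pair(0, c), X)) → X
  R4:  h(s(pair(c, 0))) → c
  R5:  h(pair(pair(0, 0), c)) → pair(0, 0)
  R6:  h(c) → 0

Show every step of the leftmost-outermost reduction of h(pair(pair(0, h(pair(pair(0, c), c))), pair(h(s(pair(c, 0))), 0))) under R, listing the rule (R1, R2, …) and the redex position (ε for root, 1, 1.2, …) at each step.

1. h(pair(pair(0, h(pair(pair(0, c), c))), pair(h(s(pair(c, 0))), 0)))  →  h(pair(pair(0, c), pair(h(s(pair(c, 0))), 0)))   [R3 at 1.1.2]
2. h(pair(pair(0, c), pair(h(s(pair(c, 0))), 0)))  →  pair(h(s(pair(c, 0))), 0)   [R3 at ε]
3. pair(h(s(pair(c, 0))), 0)  →  pair(c, 0)   [R4 at 1]

pair(c, 0)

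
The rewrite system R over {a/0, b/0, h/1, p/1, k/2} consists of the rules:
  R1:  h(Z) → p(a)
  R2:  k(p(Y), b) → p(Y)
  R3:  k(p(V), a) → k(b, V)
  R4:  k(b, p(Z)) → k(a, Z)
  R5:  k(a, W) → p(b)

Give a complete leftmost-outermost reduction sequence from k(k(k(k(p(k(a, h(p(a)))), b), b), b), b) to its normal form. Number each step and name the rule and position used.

p(p(b))

1. k(k(k(k(p(k(a, h(p(a)))), b), b), b), b)  →  k(k(k(p(k(a, h(p(a)))), b), b), b)   [R2 at 1.1.1]
2. k(k(k(p(k(a, h(p(a)))), b), b), b)  →  k(k(p(k(a, h(p(a)))), b), b)   [R2 at 1.1]
3. k(k(p(k(a, h(p(a)))), b), b)  →  k(p(k(a, h(p(a)))), b)   [R2 at 1]
4. k(p(k(a, h(p(a)))), b)  →  p(k(a, h(p(a))))   [R2 at ε]
5. p(k(a, h(p(a))))  →  p(p(b))   [R5 at 1]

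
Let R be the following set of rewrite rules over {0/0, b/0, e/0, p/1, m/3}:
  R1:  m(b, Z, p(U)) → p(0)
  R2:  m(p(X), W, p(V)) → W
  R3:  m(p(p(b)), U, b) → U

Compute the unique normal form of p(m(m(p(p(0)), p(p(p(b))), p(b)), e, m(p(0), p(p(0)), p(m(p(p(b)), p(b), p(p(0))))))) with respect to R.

p(e)

1. p(m(m(p(p(0)), p(p(p(b))), p(b)), e, m(p(0), p(p(0)), p(m(p(p(b)), p(b), p(p(0)))))))  →  p(m(p(p(p(b))), e, m(p(0), p(p(0)), p(m(p(p(b)), p(b), p(p(0)))))))   [R2 at 1.1]
2. p(m(p(p(p(b))), e, m(p(0), p(p(0)), p(m(p(p(b)), p(b), p(p(0)))))))  →  p(m(p(p(p(b))), e, p(p(0))))   [R2 at 1.3]
3. p(m(p(p(p(b))), e, p(p(0))))  →  p(e)   [R2 at 1]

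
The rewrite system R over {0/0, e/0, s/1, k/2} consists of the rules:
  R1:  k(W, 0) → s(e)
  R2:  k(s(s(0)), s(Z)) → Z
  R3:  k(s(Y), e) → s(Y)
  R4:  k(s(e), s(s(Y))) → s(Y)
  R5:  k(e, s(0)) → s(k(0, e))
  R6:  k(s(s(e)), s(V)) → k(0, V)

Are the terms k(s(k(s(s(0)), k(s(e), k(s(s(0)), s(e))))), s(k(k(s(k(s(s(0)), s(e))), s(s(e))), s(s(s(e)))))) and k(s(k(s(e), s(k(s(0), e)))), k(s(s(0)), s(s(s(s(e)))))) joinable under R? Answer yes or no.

yes — NF(t₁) = s(s(e)), NF(t₂) = s(s(e))

Reduce t₁ = k(s(k(s(s(0)), k(s(e), k(s(s(0)), s(e))))), s(k(k(s(k(s(s(0)), s(e))), s(s(e))), s(s(s(e)))))):
1. k(s(k(s(s(0)), k(s(e), k(s(s(0)), s(e))))), s(k(k(s(k(s(s(0)), s(e))), s(s(e))), s(s(s(e))))))  →  k(s(k(s(s(0)), k(s(e), e))), s(k(k(s(k(s(s(0)), s(e))), s(s(e))), s(s(s(e))))))   [R2 at 1.1.2.2]
2. k(s(k(s(s(0)), k(s(e), e))), s(k(k(s(k(s(s(0)), s(e))), s(s(e))), s(s(s(e))))))  →  k(s(k(s(s(0)), s(e))), s(k(k(s(k(s(s(0)), s(e))), s(s(e))), s(s(s(e))))))   [R3 at 1.1.2]
3. k(s(k(s(s(0)), s(e))), s(k(k(s(k(s(s(0)), s(e))), s(s(e))), s(s(s(e))))))  →  k(s(e), s(k(k(s(k(s(s(0)), s(e))), s(s(e))), s(s(s(e))))))   [R2 at 1.1]
4. k(s(e), s(k(k(s(k(s(s(0)), s(e))), s(s(e))), s(s(s(e))))))  →  k(s(e), s(k(k(s(e), s(s(e))), s(s(s(e))))))   [R2 at 2.1.1.1.1]
5. k(s(e), s(k(k(s(e), s(s(e))), s(s(s(e))))))  →  k(s(e), s(k(s(e), s(s(s(e))))))   [R4 at 2.1.1]
6. k(s(e), s(k(s(e), s(s(s(e))))))  →  k(s(e), s(s(s(e))))   [R4 at 2.1]
7. k(s(e), s(s(s(e))))  →  s(s(e))   [R4 at ε]

Reduce t₂ = k(s(k(s(e), s(k(s(0), e)))), k(s(s(0)), s(s(s(s(e)))))):
1. k(s(k(s(e), s(k(s(0), e)))), k(s(s(0)), s(s(s(s(e))))))  →  k(s(k(s(e), s(s(0)))), k(s(s(0)), s(s(s(s(e))))))   [R3 at 1.1.2.1]
2. k(s(k(s(e), s(s(0)))), k(s(s(0)), s(s(s(s(e))))))  →  k(s(s(0)), k(s(s(0)), s(s(s(s(e))))))   [R4 at 1.1]
3. k(s(s(0)), k(s(s(0)), s(s(s(s(e))))))  →  k(s(s(0)), s(s(s(e))))   [R2 at 2]
4. k(s(s(0)), s(s(s(e))))  →  s(s(e))   [R2 at ε]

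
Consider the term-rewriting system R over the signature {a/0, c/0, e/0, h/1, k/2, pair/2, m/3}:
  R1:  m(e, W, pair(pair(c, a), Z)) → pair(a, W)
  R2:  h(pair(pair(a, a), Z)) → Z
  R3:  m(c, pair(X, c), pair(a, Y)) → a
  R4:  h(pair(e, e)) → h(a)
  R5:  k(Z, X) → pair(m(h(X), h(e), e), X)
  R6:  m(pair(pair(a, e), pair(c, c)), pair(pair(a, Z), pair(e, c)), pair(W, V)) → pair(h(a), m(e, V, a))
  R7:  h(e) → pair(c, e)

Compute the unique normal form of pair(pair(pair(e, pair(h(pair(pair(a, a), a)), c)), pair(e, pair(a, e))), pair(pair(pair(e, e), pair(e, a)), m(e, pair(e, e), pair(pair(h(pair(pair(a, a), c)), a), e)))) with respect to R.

pair(pair(pair(e, pair(a, c)), pair(e, pair(a, e))), pair(pair(pair(e, e), pair(e, a)), pair(a, pair(e, e))))

1. pair(pair(pair(e, pair(h(pair(pair(a, a), a)), c)), pair(e, pair(a, e))), pair(pair(pair(e, e), pair(e, a)), m(e, pair(e, e), pair(pair(h(pair(pair(a, a), c)), a), e))))  →  pair(pair(pair(e, pair(a, c)), pair(e, pair(a, e))), pair(pair(pair(e, e), pair(e, a)), m(e, pair(e, e), pair(pair(h(pair(pair(a, a), c)), a), e))))   [R2 at 1.1.2.1]
2. pair(pair(pair(e, pair(a, c)), pair(e, pair(a, e))), pair(pair(pair(e, e), pair(e, a)), m(e, pair(e, e), pair(pair(h(pair(pair(a, a), c)), a), e))))  →  pair(pair(pair(e, pair(a, c)), pair(e, pair(a, e))), pair(pair(pair(e, e), pair(e, a)), m(e, pair(e, e), pair(pair(c, a), e))))   [R2 at 2.2.3.1.1]
3. pair(pair(pair(e, pair(a, c)), pair(e, pair(a, e))), pair(pair(pair(e, e), pair(e, a)), m(e, pair(e, e), pair(pair(c, a), e))))  →  pair(pair(pair(e, pair(a, c)), pair(e, pair(a, e))), pair(pair(pair(e, e), pair(e, a)), pair(a, pair(e, e))))   [R1 at 2.2]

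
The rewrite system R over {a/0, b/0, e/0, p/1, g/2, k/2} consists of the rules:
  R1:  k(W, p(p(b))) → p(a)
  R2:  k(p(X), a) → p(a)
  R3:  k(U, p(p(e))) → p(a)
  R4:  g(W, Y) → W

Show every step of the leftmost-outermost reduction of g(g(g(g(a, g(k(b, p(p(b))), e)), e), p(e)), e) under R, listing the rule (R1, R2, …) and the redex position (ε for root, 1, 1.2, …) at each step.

1. g(g(g(g(a, g(k(b, p(p(b))), e)), e), p(e)), e)  →  g(g(g(a, g(k(b, p(p(b))), e)), e), p(e))   [R4 at ε]
2. g(g(g(a, g(k(b, p(p(b))), e)), e), p(e))  →  g(g(a, g(k(b, p(p(b))), e)), e)   [R4 at ε]
3. g(g(a, g(k(b, p(p(b))), e)), e)  →  g(a, g(k(b, p(p(b))), e))   [R4 at ε]
4. g(a, g(k(b, p(p(b))), e))  →  a   [R4 at ε]

a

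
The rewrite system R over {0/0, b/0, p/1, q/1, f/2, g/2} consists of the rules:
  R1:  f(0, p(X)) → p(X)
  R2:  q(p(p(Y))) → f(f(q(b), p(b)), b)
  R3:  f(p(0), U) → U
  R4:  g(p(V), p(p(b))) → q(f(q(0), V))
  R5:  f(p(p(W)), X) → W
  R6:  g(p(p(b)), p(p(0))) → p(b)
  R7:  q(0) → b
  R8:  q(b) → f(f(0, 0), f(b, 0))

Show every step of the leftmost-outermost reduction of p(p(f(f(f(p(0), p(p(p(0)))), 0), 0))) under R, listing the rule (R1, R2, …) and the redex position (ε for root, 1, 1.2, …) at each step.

1. p(p(f(f(f(p(0), p(p(p(0)))), 0), 0)))  →  p(p(f(f(p(p(p(0))), 0), 0)))   [R3 at 1.1.1.1]
2. p(p(f(f(p(p(p(0))), 0), 0)))  →  p(p(f(p(0), 0)))   [R5 at 1.1.1]
3. p(p(f(p(0), 0)))  →  p(p(0))   [R3 at 1.1]

p(p(0))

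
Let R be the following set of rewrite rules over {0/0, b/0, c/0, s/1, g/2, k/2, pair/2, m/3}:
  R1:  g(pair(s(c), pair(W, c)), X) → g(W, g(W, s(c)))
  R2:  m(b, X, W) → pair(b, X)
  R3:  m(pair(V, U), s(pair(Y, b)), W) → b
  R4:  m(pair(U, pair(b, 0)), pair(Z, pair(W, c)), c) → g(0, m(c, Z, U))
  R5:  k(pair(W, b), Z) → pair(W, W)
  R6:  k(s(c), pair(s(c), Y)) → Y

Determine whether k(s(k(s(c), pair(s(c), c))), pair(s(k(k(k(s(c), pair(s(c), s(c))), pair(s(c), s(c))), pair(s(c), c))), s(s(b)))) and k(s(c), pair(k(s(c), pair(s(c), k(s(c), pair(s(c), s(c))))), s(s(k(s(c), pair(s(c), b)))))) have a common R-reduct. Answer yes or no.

Reduce t₁ = k(s(k(s(c), pair(s(c), c))), pair(s(k(k(k(s(c), pair(s(c), s(c))), pair(s(c), s(c))), pair(s(c), c))), s(s(b)))):
1. k(s(k(s(c), pair(s(c), c))), pair(s(k(k(k(s(c), pair(s(c), s(c))), pair(s(c), s(c))), pair(s(c), c))), s(s(b))))  →  k(s(c), pair(s(k(k(k(s(c), pair(s(c), s(c))), pair(s(c), s(c))), pair(s(c), c))), s(s(b))))   [R6 at 1.1]
2. k(s(c), pair(s(k(k(k(s(c), pair(s(c), s(c))), pair(s(c), s(c))), pair(s(c), c))), s(s(b))))  →  k(s(c), pair(s(k(k(s(c), pair(s(c), s(c))), pair(s(c), c))), s(s(b))))   [R6 at 2.1.1.1.1]
3. k(s(c), pair(s(k(k(s(c), pair(s(c), s(c))), pair(s(c), c))), s(s(b))))  →  k(s(c), pair(s(k(s(c), pair(s(c), c))), s(s(b))))   [R6 at 2.1.1.1]
4. k(s(c), pair(s(k(s(c), pair(s(c), c))), s(s(b))))  →  k(s(c), pair(s(c), s(s(b))))   [R6 at 2.1.1]
5. k(s(c), pair(s(c), s(s(b))))  →  s(s(b))   [R6 at ε]

Reduce t₂ = k(s(c), pair(k(s(c), pair(s(c), k(s(c), pair(s(c), s(c))))), s(s(k(s(c), pair(s(c), b)))))):
1. k(s(c), pair(k(s(c), pair(s(c), k(s(c), pair(s(c), s(c))))), s(s(k(s(c), pair(s(c), b))))))  →  k(s(c), pair(k(s(c), pair(s(c), s(c))), s(s(k(s(c), pair(s(c), b))))))   [R6 at 2.1]
2. k(s(c), pair(k(s(c), pair(s(c), s(c))), s(s(k(s(c), pair(s(c), b))))))  →  k(s(c), pair(s(c), s(s(k(s(c), pair(s(c), b))))))   [R6 at 2.1]
3. k(s(c), pair(s(c), s(s(k(s(c), pair(s(c), b))))))  →  s(s(k(s(c), pair(s(c), b))))   [R6 at ε]
4. s(s(k(s(c), pair(s(c), b))))  →  s(s(b))   [R6 at 1.1]

yes — NF(t₁) = s(s(b)), NF(t₂) = s(s(b))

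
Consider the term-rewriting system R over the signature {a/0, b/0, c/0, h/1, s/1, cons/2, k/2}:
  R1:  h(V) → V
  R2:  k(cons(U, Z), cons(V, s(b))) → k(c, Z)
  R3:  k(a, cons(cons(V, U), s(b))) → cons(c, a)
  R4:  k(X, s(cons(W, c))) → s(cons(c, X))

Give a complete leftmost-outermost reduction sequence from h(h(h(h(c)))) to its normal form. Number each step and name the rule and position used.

c

1. h(h(h(h(c))))  →  h(h(h(c)))   [R1 at ε]
2. h(h(h(c)))  →  h(h(c))   [R1 at ε]
3. h(h(c))  →  h(c)   [R1 at ε]
4. h(c)  →  c   [R1 at ε]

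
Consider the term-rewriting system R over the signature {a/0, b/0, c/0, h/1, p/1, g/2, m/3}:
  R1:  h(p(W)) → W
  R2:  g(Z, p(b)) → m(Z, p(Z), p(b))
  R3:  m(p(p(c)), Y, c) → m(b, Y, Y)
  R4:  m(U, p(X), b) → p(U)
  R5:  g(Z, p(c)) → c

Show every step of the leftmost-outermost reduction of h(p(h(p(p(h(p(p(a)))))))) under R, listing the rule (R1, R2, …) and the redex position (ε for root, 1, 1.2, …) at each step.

p(p(a))

1. h(p(h(p(p(h(p(p(a))))))))  →  h(p(p(h(p(p(a))))))   [R1 at ε]
2. h(p(p(h(p(p(a))))))  →  p(h(p(p(a))))   [R1 at ε]
3. p(h(p(p(a))))  →  p(p(a))   [R1 at 1]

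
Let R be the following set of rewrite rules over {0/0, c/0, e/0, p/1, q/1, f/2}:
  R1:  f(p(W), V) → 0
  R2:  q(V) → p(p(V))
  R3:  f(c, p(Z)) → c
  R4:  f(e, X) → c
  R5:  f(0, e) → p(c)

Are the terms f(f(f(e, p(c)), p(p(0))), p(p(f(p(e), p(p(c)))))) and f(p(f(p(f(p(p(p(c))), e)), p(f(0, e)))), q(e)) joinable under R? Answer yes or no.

Reduce t₁ = f(f(f(e, p(c)), p(p(0))), p(p(f(p(e), p(p(c)))))):
1. f(f(f(e, p(c)), p(p(0))), p(p(f(p(e), p(p(c))))))  →  f(f(c, p(p(0))), p(p(f(p(e), p(p(c))))))   [R4 at 1.1]
2. f(f(c, p(p(0))), p(p(f(p(e), p(p(c))))))  →  f(c, p(p(f(p(e), p(p(c))))))   [R3 at 1]
3. f(c, p(p(f(p(e), p(p(c))))))  →  c   [R3 at ε]

Reduce t₂ = f(p(f(p(f(p(p(p(c))), e)), p(f(0, e)))), q(e)):
1. f(p(f(p(f(p(p(p(c))), e)), p(f(0, e)))), q(e))  →  0   [R1 at ε]

no — NF(t₁) = c, NF(t₂) = 0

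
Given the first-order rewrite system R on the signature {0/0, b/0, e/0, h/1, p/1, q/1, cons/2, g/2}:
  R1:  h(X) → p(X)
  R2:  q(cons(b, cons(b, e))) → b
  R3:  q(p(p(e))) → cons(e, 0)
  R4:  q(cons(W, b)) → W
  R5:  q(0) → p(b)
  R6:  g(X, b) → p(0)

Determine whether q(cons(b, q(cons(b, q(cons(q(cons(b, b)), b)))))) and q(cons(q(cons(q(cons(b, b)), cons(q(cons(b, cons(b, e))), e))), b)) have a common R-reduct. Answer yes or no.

yes — NF(t₁) = b, NF(t₂) = b

Reduce t₁ = q(cons(b, q(cons(b, q(cons(q(cons(b, b)), b)))))):
1. q(cons(b, q(cons(b, q(cons(q(cons(b, b)), b))))))  →  q(cons(b, q(cons(b, q(cons(b, b))))))   [R4 at 1.2.1.2]
2. q(cons(b, q(cons(b, q(cons(b, b))))))  →  q(cons(b, q(cons(b, b))))   [R4 at 1.2.1.2]
3. q(cons(b, q(cons(b, b))))  →  q(cons(b, b))   [R4 at 1.2]
4. q(cons(b, b))  →  b   [R4 at ε]

Reduce t₂ = q(cons(q(cons(q(cons(b, b)), cons(q(cons(b, cons(b, e))), e))), b)):
1. q(cons(q(cons(q(cons(b, b)), cons(q(cons(b, cons(b, e))), e))), b))  →  q(cons(q(cons(b, b)), cons(q(cons(b, cons(b, e))), e)))   [R4 at ε]
2. q(cons(q(cons(b, b)), cons(q(cons(b, cons(b, e))), e)))  →  q(cons(b, cons(q(cons(b, cons(b, e))), e)))   [R4 at 1.1]
3. q(cons(b, cons(q(cons(b, cons(b, e))), e)))  →  q(cons(b, cons(b, e)))   [R2 at 1.2.1]
4. q(cons(b, cons(b, e)))  →  b   [R2 at ε]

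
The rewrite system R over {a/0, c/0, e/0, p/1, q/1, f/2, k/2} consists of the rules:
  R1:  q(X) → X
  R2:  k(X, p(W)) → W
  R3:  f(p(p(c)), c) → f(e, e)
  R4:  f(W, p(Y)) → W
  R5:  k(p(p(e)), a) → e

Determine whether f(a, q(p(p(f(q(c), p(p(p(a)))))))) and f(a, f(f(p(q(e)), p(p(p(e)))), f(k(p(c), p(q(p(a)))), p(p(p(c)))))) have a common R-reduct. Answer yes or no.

Reduce t₁ = f(a, q(p(p(f(q(c), p(p(p(a)))))))):
1. f(a, q(p(p(f(q(c), p(p(p(a))))))))  →  f(a, p(p(f(q(c), p(p(p(a)))))))   [R1 at 2]
2. f(a, p(p(f(q(c), p(p(p(a)))))))  →  a   [R4 at ε]

Reduce t₂ = f(a, f(f(p(q(e)), p(p(p(e)))), f(k(p(c), p(q(p(a)))), p(p(p(c)))))):
1. f(a, f(f(p(q(e)), p(p(p(e)))), f(k(p(c), p(q(p(a)))), p(p(p(c))))))  →  f(a, f(p(q(e)), f(k(p(c), p(q(p(a)))), p(p(p(c))))))   [R4 at 2.1]
2. f(a, f(p(q(e)), f(k(p(c), p(q(p(a)))), p(p(p(c))))))  →  f(a, f(p(e), f(k(p(c), p(q(p(a)))), p(p(p(c))))))   [R1 at 2.1.1]
3. f(a, f(p(e), f(k(p(c), p(q(p(a)))), p(p(p(c))))))  →  f(a, f(p(e), k(p(c), p(q(p(a))))))   [R4 at 2.2]
4. f(a, f(p(e), k(p(c), p(q(p(a))))))  →  f(a, f(p(e), q(p(a))))   [R2 at 2.2]
5. f(a, f(p(e), q(p(a))))  →  f(a, f(p(e), p(a)))   [R1 at 2.2]
6. f(a, f(p(e), p(a)))  →  f(a, p(e))   [R4 at 2]
7. f(a, p(e))  →  a   [R4 at ε]

yes — NF(t₁) = a, NF(t₂) = a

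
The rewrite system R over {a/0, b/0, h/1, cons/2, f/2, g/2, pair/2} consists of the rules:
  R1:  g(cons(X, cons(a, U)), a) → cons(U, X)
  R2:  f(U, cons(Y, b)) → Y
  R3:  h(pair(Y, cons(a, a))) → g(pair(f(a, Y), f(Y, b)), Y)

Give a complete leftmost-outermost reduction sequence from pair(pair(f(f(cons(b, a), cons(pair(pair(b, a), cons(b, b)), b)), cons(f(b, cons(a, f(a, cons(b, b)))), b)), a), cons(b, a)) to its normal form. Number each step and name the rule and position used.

pair(pair(a, a), cons(b, a))

1. pair(pair(f(f(cons(b, a), cons(pair(pair(b, a), cons(b, b)), b)), cons(f(b, cons(a, f(a, cons(b, b)))), b)), a), cons(b, a))  →  pair(pair(f(b, cons(a, f(a, cons(b, b)))), a), cons(b, a))   [R2 at 1.1]
2. pair(pair(f(b, cons(a, f(a, cons(b, b)))), a), cons(b, a))  →  pair(pair(f(b, cons(a, b)), a), cons(b, a))   [R2 at 1.1.2.2]
3. pair(pair(f(b, cons(a, b)), a), cons(b, a))  →  pair(pair(a, a), cons(b, a))   [R2 at 1.1]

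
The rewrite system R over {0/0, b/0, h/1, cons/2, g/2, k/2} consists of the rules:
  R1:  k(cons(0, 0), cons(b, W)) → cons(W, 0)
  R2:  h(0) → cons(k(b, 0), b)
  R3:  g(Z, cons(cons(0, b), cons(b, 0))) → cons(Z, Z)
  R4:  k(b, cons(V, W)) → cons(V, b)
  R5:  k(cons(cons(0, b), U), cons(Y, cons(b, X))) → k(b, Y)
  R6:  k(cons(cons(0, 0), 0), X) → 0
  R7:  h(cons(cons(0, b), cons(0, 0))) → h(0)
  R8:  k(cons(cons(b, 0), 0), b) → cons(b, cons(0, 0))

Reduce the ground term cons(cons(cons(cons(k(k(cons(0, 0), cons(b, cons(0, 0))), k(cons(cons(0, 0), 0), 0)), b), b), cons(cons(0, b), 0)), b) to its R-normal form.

1. cons(cons(cons(cons(k(k(cons(0, 0), cons(b, cons(0, 0))), k(cons(cons(0, 0), 0), 0)), b), b), cons(cons(0, b), 0)), b)  →  cons(cons(cons(cons(k(cons(cons(0, 0), 0), k(cons(cons(0, 0), 0), 0)), b), b), cons(cons(0, b), 0)), b)   [R1 at 1.1.1.1.1]
2. cons(cons(cons(cons(k(cons(cons(0, 0), 0), k(cons(cons(0, 0), 0), 0)), b), b), cons(cons(0, b), 0)), b)  →  cons(cons(cons(cons(0, b), b), cons(cons(0, b), 0)), b)   [R6 at 1.1.1.1]

cons(cons(cons(cons(0, b), b), cons(cons(0, b), 0)), b)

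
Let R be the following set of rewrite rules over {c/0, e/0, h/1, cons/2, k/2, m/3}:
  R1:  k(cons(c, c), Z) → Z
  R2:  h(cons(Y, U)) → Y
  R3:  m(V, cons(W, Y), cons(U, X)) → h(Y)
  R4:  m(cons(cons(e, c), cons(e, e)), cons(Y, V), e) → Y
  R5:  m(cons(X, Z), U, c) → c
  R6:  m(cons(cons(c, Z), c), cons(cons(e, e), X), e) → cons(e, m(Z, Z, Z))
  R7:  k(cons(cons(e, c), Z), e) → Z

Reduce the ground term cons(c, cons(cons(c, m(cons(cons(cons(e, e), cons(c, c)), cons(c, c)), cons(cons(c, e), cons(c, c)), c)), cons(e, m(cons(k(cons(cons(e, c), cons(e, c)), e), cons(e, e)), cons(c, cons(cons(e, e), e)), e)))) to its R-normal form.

1. cons(c, cons(cons(c, m(cons(cons(cons(e, e), cons(c, c)), cons(c, c)), cons(cons(c, e), cons(c, c)), c)), cons(e, m(cons(k(cons(cons(e, c), cons(e, c)), e), cons(e, e)), cons(c, cons(cons(e, e), e)), e))))  →  cons(c, cons(cons(c, c), cons(e, m(cons(k(cons(cons(e, c), cons(e, c)), e), cons(e, e)), cons(c, cons(cons(e, e), e)), e))))   [R5 at 2.1.2]
2. cons(c, cons(cons(c, c), cons(e, m(cons(k(cons(cons(e, c), cons(e, c)), e), cons(e, e)), cons(c, cons(cons(e, e), e)), e))))  →  cons(c, cons(cons(c, c), cons(e, m(cons(cons(e, c), cons(e, e)), cons(c, cons(cons(e, e), e)), e))))   [R7 at 2.2.2.1.1]
3. cons(c, cons(cons(c, c), cons(e, m(cons(cons(e, c), cons(e, e)), cons(c, cons(cons(e, e), e)), e))))  →  cons(c, cons(cons(c, c), cons(e, c)))   [R4 at 2.2.2]

cons(c, cons(cons(c, c), cons(e, c)))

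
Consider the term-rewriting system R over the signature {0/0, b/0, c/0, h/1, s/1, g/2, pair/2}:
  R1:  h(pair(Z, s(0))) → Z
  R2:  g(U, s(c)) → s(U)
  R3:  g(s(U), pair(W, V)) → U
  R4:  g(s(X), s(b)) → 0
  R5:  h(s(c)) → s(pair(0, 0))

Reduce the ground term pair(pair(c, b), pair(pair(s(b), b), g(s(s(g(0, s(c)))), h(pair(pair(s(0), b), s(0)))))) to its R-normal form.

1. pair(pair(c, b), pair(pair(s(b), b), g(s(s(g(0, s(c)))), h(pair(pair(s(0), b), s(0))))))  →  pair(pair(c, b), pair(pair(s(b), b), g(s(s(s(0))), h(pair(pair(s(0), b), s(0))))))   [R2 at 2.2.1.1.1]
2. pair(pair(c, b), pair(pair(s(b), b), g(s(s(s(0))), h(pair(pair(s(0), b), s(0))))))  →  pair(pair(c, b), pair(pair(s(b), b), g(s(s(s(0))), pair(s(0), b))))   [R1 at 2.2.2]
3. pair(pair(c, b), pair(pair(s(b), b), g(s(s(s(0))), pair(s(0), b))))  →  pair(pair(c, b), pair(pair(s(b), b), s(s(0))))   [R3 at 2.2]

pair(pair(c, b), pair(pair(s(b), b), s(s(0))))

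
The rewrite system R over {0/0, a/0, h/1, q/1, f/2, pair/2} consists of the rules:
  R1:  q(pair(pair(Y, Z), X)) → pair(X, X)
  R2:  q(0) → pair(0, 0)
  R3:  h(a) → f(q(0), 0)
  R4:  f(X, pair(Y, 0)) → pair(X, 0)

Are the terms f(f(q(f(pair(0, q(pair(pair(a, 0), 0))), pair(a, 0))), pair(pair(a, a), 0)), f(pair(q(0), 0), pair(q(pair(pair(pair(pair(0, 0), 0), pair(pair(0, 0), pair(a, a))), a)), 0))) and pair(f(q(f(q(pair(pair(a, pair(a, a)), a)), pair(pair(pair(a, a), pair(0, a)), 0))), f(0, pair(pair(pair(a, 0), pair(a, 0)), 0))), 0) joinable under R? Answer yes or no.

Reduce t₁ = f(f(q(f(pair(0, q(pair(pair(a, 0), 0))), pair(a, 0))), pair(pair(a, a), 0)), f(pair(q(0), 0), pair(q(pair(pair(pair(pair(0, 0), 0), pair(pair(0, 0), pair(a, a))), a)), 0))):
1. f(f(q(f(pair(0, q(pair(pair(a, 0), 0))), pair(a, 0))), pair(pair(a, a), 0)), f(pair(q(0), 0), pair(q(pair(pair(pair(pair(0, 0), 0), pair(pair(0, 0), pair(a, a))), a)), 0)))  →  f(pair(q(f(pair(0, q(pair(pair(a, 0), 0))), pair(a, 0))), 0), f(pair(q(0), 0), pair(q(pair(pair(pair(pair(0, 0), 0), pair(pair(0, 0), pair(a, a))), a)), 0)))   [R4 at 1]
2. f(pair(q(f(pair(0, q(pair(pair(a, 0), 0))), pair(a, 0))), 0), f(pair(q(0), 0), pair(q(pair(pair(pair(pair(0, 0), 0), pair(pair(0, 0), pair(a, a))), a)), 0)))  →  f(pair(q(pair(pair(0, q(pair(pair(a, 0), 0))), 0)), 0), f(pair(q(0), 0), pair(q(pair(pair(pair(pair(0, 0), 0), pair(pair(0, 0), pair(a, a))), a)), 0)))   [R4 at 1.1.1]
3. f(pair(q(pair(pair(0, q(pair(pair(a, 0), 0))), 0)), 0), f(pair(q(0), 0), pair(q(pair(pair(pair(pair(0, 0), 0), pair(pair(0, 0), pair(a, a))), a)), 0)))  →  f(pair(pair(0, 0), 0), f(pair(q(0), 0), pair(q(pair(pair(pair(pair(0, 0), 0), pair(pair(0, 0), pair(a, a))), a)), 0)))   [R1 at 1.1]
4. f(pair(pair(0, 0), 0), f(pair(q(0), 0), pair(q(pair(pair(pair(pair(0, 0), 0), pair(pair(0, 0), pair(a, a))), a)), 0)))  →  f(pair(pair(0, 0), 0), pair(pair(q(0), 0), 0))   [R4 at 2]
5. f(pair(pair(0, 0), 0), pair(pair(q(0), 0), 0))  →  pair(pair(pair(0, 0), 0), 0)   [R4 at ε]

Reduce t₂ = pair(f(q(f(q(pair(pair(a, pair(a, a)), a)), pair(pair(pair(a, a), pair(0, a)), 0))), f(0, pair(pair(pair(a, 0), pair(a, 0)), 0))), 0):
1. pair(f(q(f(q(pair(pair(a, pair(a, a)), a)), pair(pair(pair(a, a), pair(0, a)), 0))), f(0, pair(pair(pair(a, 0), pair(a, 0)), 0))), 0)  →  pair(f(q(pair(q(pair(pair(a, pair(a, a)), a)), 0)), f(0, pair(pair(pair(a, 0), pair(a, 0)), 0))), 0)   [R4 at 1.1.1]
2. pair(f(q(pair(q(pair(pair(a, pair(a, a)), a)), 0)), f(0, pair(pair(pair(a, 0), pair(a, 0)), 0))), 0)  →  pair(f(q(pair(pair(a, a), 0)), f(0, pair(pair(pair(a, 0), pair(a, 0)), 0))), 0)   [R1 at 1.1.1.1]
3. pair(f(q(pair(pair(a, a), 0)), f(0, pair(pair(pair(a, 0), pair(a, 0)), 0))), 0)  →  pair(f(pair(0, 0), f(0, pair(pair(pair(a, 0), pair(a, 0)), 0))), 0)   [R1 at 1.1]
4. pair(f(pair(0, 0), f(0, pair(pair(pair(a, 0), pair(a, 0)), 0))), 0)  →  pair(f(pair(0, 0), pair(0, 0)), 0)   [R4 at 1.2]
5. pair(f(pair(0, 0), pair(0, 0)), 0)  →  pair(pair(pair(0, 0), 0), 0)   [R4 at 1]

yes — NF(t₁) = pair(pair(pair(0, 0), 0), 0), NF(t₂) = pair(pair(pair(0, 0), 0), 0)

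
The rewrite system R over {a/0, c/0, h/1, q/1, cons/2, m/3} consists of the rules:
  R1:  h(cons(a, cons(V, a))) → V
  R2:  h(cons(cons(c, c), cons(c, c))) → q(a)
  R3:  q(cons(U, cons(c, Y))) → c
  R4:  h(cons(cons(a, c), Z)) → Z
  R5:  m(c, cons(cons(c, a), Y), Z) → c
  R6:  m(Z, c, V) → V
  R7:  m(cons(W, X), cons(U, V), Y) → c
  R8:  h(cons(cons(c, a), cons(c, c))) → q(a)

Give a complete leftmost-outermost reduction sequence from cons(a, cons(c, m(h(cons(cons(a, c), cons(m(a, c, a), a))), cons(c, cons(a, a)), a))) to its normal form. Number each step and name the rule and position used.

1. cons(a, cons(c, m(h(cons(cons(a, c), cons(m(a, c, a), a))), cons(c, cons(a, a)), a)))  →  cons(a, cons(c, m(cons(m(a, c, a), a), cons(c, cons(a, a)), a)))   [R4 at 2.2.1]
2. cons(a, cons(c, m(cons(m(a, c, a), a), cons(c, cons(a, a)), a)))  →  cons(a, cons(c, c))   [R7 at 2.2]

cons(a, cons(c, c))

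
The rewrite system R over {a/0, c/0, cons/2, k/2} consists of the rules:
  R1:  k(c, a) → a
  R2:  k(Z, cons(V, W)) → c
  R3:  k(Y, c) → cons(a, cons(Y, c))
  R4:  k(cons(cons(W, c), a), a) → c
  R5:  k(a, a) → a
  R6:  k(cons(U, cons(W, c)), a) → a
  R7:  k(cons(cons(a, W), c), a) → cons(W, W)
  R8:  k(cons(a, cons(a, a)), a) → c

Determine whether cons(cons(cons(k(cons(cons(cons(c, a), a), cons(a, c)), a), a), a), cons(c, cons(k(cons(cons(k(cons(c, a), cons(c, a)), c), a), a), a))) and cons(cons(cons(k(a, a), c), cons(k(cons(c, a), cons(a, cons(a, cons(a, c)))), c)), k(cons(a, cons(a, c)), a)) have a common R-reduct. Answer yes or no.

no — NF(t₁) = cons(cons(cons(a, a), a), cons(c, cons(c, a))), NF(t₂) = cons(cons(cons(a, c), cons(c, c)), a)

Reduce t₁ = cons(cons(cons(k(cons(cons(cons(c, a), a), cons(a, c)), a), a), a), cons(c, cons(k(cons(cons(k(cons(c, a), cons(c, a)), c), a), a), a))):
1. cons(cons(cons(k(cons(cons(cons(c, a), a), cons(a, c)), a), a), a), cons(c, cons(k(cons(cons(k(cons(c, a), cons(c, a)), c), a), a), a)))  →  cons(cons(cons(a, a), a), cons(c, cons(k(cons(cons(k(cons(c, a), cons(c, a)), c), a), a), a)))   [R6 at 1.1.1]
2. cons(cons(cons(a, a), a), cons(c, cons(k(cons(cons(k(cons(c, a), cons(c, a)), c), a), a), a)))  →  cons(cons(cons(a, a), a), cons(c, cons(c, a)))   [R4 at 2.2.1]

Reduce t₂ = cons(cons(cons(k(a, a), c), cons(k(cons(c, a), cons(a, cons(a, cons(a, c)))), c)), k(cons(a, cons(a, c)), a)):
1. cons(cons(cons(k(a, a), c), cons(k(cons(c, a), cons(a, cons(a, cons(a, c)))), c)), k(cons(a, cons(a, c)), a))  →  cons(cons(cons(a, c), cons(k(cons(c, a), cons(a, cons(a, cons(a, c)))), c)), k(cons(a, cons(a, c)), a))   [R5 at 1.1.1]
2. cons(cons(cons(a, c), cons(k(cons(c, a), cons(a, cons(a, cons(a, c)))), c)), k(cons(a, cons(a, c)), a))  →  cons(cons(cons(a, c), cons(c, c)), k(cons(a, cons(a, c)), a))   [R2 at 1.2.1]
3. cons(cons(cons(a, c), cons(c, c)), k(cons(a, cons(a, c)), a))  →  cons(cons(cons(a, c), cons(c, c)), a)   [R6 at 2]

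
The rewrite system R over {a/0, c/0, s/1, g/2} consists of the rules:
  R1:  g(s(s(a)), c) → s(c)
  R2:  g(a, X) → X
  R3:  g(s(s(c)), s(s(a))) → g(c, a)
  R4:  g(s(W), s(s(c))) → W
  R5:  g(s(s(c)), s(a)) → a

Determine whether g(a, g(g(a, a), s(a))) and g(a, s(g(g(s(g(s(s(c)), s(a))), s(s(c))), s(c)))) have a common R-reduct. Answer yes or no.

Reduce t₁ = g(a, g(g(a, a), s(a))):
1. g(a, g(g(a, a), s(a)))  →  g(g(a, a), s(a))   [R2 at ε]
2. g(g(a, a), s(a))  →  g(a, s(a))   [R2 at 1]
3. g(a, s(a))  →  s(a)   [R2 at ε]

Reduce t₂ = g(a, s(g(g(s(g(s(s(c)), s(a))), s(s(c))), s(c)))):
1. g(a, s(g(g(s(g(s(s(c)), s(a))), s(s(c))), s(c))))  →  s(g(g(s(g(s(s(c)), s(a))), s(s(c))), s(c)))   [R2 at ε]
2. s(g(g(s(g(s(s(c)), s(a))), s(s(c))), s(c)))  →  s(g(g(s(s(c)), s(a)), s(c)))   [R4 at 1.1]
3. s(g(g(s(s(c)), s(a)), s(c)))  →  s(g(a, s(c)))   [R5 at 1.1]
4. s(g(a, s(c)))  →  s(s(c))   [R2 at 1]

no — NF(t₁) = s(a), NF(t₂) = s(s(c))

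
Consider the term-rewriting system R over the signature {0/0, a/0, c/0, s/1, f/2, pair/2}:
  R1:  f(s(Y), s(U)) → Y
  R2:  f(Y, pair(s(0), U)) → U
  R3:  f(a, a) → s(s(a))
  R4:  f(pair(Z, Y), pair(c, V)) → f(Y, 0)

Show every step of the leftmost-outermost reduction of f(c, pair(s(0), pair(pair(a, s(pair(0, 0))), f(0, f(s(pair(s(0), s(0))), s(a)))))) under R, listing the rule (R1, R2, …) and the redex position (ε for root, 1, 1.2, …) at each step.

1. f(c, pair(s(0), pair(pair(a, s(pair(0, 0))), f(0, f(s(pair(s(0), s(0))), s(a))))))  →  pair(pair(a, s(pair(0, 0))), f(0, f(s(pair(s(0), s(0))), s(a))))   [R2 at ε]
2. pair(pair(a, s(pair(0, 0))), f(0, f(s(pair(s(0), s(0))), s(a))))  →  pair(pair(a, s(pair(0, 0))), f(0, pair(s(0), s(0))))   [R1 at 2.2]
3. pair(pair(a, s(pair(0, 0))), f(0, pair(s(0), s(0))))  →  pair(pair(a, s(pair(0, 0))), s(0))   [R2 at 2]

pair(pair(a, s(pair(0, 0))), s(0))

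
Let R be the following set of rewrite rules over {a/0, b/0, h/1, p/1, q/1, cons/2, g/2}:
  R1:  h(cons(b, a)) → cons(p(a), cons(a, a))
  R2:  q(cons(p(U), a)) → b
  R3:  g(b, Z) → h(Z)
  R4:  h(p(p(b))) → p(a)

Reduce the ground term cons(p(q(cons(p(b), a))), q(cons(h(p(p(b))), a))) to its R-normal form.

cons(p(b), b)

1. cons(p(q(cons(p(b), a))), q(cons(h(p(p(b))), a)))  →  cons(p(b), q(cons(h(p(p(b))), a)))   [R2 at 1.1]
2. cons(p(b), q(cons(h(p(p(b))), a)))  →  cons(p(b), q(cons(p(a), a)))   [R4 at 2.1.1]
3. cons(p(b), q(cons(p(a), a)))  →  cons(p(b), b)   [R2 at 2]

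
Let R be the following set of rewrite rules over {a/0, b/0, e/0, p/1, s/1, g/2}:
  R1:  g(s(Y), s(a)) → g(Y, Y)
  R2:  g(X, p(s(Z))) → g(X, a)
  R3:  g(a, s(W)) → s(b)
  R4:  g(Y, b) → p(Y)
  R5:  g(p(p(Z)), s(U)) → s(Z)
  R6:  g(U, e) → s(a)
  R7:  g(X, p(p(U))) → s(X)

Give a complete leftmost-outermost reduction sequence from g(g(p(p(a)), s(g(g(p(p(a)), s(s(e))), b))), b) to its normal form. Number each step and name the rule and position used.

p(s(a))

1. g(g(p(p(a)), s(g(g(p(p(a)), s(s(e))), b))), b)  →  p(g(p(p(a)), s(g(g(p(p(a)), s(s(e))), b))))   [R4 at ε]
2. p(g(p(p(a)), s(g(g(p(p(a)), s(s(e))), b))))  →  p(s(a))   [R5 at 1]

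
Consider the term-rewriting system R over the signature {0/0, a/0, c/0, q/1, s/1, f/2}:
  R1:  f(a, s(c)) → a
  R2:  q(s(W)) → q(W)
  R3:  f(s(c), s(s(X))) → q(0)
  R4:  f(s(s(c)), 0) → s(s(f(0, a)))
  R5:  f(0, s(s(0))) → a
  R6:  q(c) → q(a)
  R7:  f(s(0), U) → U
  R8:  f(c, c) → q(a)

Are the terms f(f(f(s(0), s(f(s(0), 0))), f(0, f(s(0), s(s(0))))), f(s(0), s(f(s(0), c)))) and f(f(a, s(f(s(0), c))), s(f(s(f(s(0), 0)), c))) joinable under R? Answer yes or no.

yes — NF(t₁) = a, NF(t₂) = a

Reduce t₁ = f(f(f(s(0), s(f(s(0), 0))), f(0, f(s(0), s(s(0))))), f(s(0), s(f(s(0), c)))):
1. f(f(f(s(0), s(f(s(0), 0))), f(0, f(s(0), s(s(0))))), f(s(0), s(f(s(0), c))))  →  f(f(s(f(s(0), 0)), f(0, f(s(0), s(s(0))))), f(s(0), s(f(s(0), c))))   [R7 at 1.1]
2. f(f(s(f(s(0), 0)), f(0, f(s(0), s(s(0))))), f(s(0), s(f(s(0), c))))  →  f(f(s(0), f(0, f(s(0), s(s(0))))), f(s(0), s(f(s(0), c))))   [R7 at 1.1.1]
3. f(f(s(0), f(0, f(s(0), s(s(0))))), f(s(0), s(f(s(0), c))))  →  f(f(0, f(s(0), s(s(0)))), f(s(0), s(f(s(0), c))))   [R7 at 1]
4. f(f(0, f(s(0), s(s(0)))), f(s(0), s(f(s(0), c))))  →  f(f(0, s(s(0))), f(s(0), s(f(s(0), c))))   [R7 at 1.2]
5. f(f(0, s(s(0))), f(s(0), s(f(s(0), c))))  →  f(a, f(s(0), s(f(s(0), c))))   [R5 at 1]
6. f(a, f(s(0), s(f(s(0), c))))  →  f(a, s(f(s(0), c)))   [R7 at 2]
7. f(a, s(f(s(0), c)))  →  f(a, s(c))   [R7 at 2.1]
8. f(a, s(c))  →  a   [R1 at ε]

Reduce t₂ = f(f(a, s(f(s(0), c))), s(f(s(f(s(0), 0)), c))):
1. f(f(a, s(f(s(0), c))), s(f(s(f(s(0), 0)), c)))  →  f(f(a, s(c)), s(f(s(f(s(0), 0)), c)))   [R7 at 1.2.1]
2. f(f(a, s(c)), s(f(s(f(s(0), 0)), c)))  →  f(a, s(f(s(f(s(0), 0)), c)))   [R1 at 1]
3. f(a, s(f(s(f(s(0), 0)), c)))  →  f(a, s(f(s(0), c)))   [R7 at 2.1.1.1]
4. f(a, s(f(s(0), c)))  →  f(a, s(c))   [R7 at 2.1]
5. f(a, s(c))  →  a   [R1 at ε]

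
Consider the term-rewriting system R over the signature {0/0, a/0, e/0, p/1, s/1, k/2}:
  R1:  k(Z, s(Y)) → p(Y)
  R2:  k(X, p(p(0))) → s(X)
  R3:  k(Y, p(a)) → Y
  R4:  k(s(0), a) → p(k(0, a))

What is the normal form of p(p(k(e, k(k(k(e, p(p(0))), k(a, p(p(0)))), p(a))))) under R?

p(p(e))

1. p(p(k(e, k(k(k(e, p(p(0))), k(a, p(p(0)))), p(a)))))  →  p(p(k(e, k(k(e, p(p(0))), k(a, p(p(0)))))))   [R3 at 1.1.2]
2. p(p(k(e, k(k(e, p(p(0))), k(a, p(p(0)))))))  →  p(p(k(e, k(s(e), k(a, p(p(0)))))))   [R2 at 1.1.2.1]
3. p(p(k(e, k(s(e), k(a, p(p(0)))))))  →  p(p(k(e, k(s(e), s(a)))))   [R2 at 1.1.2.2]
4. p(p(k(e, k(s(e), s(a)))))  →  p(p(k(e, p(a))))   [R1 at 1.1.2]
5. p(p(k(e, p(a))))  →  p(p(e))   [R3 at 1.1]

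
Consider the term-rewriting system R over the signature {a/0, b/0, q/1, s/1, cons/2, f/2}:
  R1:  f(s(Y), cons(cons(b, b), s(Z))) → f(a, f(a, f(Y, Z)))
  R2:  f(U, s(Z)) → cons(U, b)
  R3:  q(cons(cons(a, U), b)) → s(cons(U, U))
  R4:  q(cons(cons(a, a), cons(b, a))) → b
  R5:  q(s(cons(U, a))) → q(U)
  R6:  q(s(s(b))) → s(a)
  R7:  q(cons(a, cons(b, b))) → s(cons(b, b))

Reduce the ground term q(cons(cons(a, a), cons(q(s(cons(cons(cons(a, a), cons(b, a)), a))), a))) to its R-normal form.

1. q(cons(cons(a, a), cons(q(s(cons(cons(cons(a, a), cons(b, a)), a))), a)))  →  q(cons(cons(a, a), cons(q(cons(cons(a, a), cons(b, a))), a)))   [R5 at 1.2.1]
2. q(cons(cons(a, a), cons(q(cons(cons(a, a), cons(b, a))), a)))  →  q(cons(cons(a, a), cons(b, a)))   [R4 at 1.2.1]
3. q(cons(cons(a, a), cons(b, a)))  →  b   [R4 at ε]

b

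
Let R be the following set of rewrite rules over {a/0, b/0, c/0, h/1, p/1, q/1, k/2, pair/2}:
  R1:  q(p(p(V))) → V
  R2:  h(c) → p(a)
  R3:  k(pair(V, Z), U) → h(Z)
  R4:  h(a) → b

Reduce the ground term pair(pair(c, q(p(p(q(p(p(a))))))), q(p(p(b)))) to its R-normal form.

1. pair(pair(c, q(p(p(q(p(p(a))))))), q(p(p(b))))  →  pair(pair(c, q(p(p(a)))), q(p(p(b))))   [R1 at 1.2]
2. pair(pair(c, q(p(p(a)))), q(p(p(b))))  →  pair(pair(c, a), q(p(p(b))))   [R1 at 1.2]
3. pair(pair(c, a), q(p(p(b))))  →  pair(pair(c, a), b)   [R1 at 2]

pair(pair(c, a), b)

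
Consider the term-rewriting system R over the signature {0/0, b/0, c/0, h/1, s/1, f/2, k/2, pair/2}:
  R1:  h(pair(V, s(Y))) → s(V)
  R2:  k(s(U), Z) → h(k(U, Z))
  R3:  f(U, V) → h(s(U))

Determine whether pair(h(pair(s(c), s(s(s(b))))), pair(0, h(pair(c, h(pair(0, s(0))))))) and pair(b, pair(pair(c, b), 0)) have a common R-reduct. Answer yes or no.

Reduce t₁ = pair(h(pair(s(c), s(s(s(b))))), pair(0, h(pair(c, h(pair(0, s(0))))))):
1. pair(h(pair(s(c), s(s(s(b))))), pair(0, h(pair(c, h(pair(0, s(0)))))))  →  pair(s(s(c)), pair(0, h(pair(c, h(pair(0, s(0)))))))   [R1 at 1]
2. pair(s(s(c)), pair(0, h(pair(c, h(pair(0, s(0)))))))  →  pair(s(s(c)), pair(0, h(pair(c, s(0)))))   [R1 at 2.2.1.2]
3. pair(s(s(c)), pair(0, h(pair(c, s(0)))))  →  pair(s(s(c)), pair(0, s(c)))   [R1 at 2.2]

Reduce t₂ = pair(b, pair(pair(c, b), 0)):

no — NF(t₁) = pair(s(s(c)), pair(0, s(c))), NF(t₂) = pair(b, pair(pair(c, b), 0))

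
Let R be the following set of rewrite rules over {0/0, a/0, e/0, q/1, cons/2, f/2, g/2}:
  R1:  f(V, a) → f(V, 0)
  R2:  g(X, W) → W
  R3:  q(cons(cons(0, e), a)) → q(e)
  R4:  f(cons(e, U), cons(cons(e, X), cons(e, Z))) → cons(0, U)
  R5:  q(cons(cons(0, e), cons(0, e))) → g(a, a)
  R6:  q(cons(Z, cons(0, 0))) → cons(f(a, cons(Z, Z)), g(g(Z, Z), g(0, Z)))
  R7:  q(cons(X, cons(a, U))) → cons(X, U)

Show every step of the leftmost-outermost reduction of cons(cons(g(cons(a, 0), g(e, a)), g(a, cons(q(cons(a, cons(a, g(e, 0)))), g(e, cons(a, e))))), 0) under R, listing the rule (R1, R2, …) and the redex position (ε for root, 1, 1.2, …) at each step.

1. cons(cons(g(cons(a, 0), g(e, a)), g(a, cons(q(cons(a, cons(a, g(e, 0)))), g(e, cons(a, e))))), 0)  →  cons(cons(g(e, a), g(a, cons(q(cons(a, cons(a, g(e, 0)))), g(e, cons(a, e))))), 0)   [R2 at 1.1]
2. cons(cons(g(e, a), g(a, cons(q(cons(a, cons(a, g(e, 0)))), g(e, cons(a, e))))), 0)  →  cons(cons(a, g(a, cons(q(cons(a, cons(a, g(e, 0)))), g(e, cons(a, e))))), 0)   [R2 at 1.1]
3. cons(cons(a, g(a, cons(q(cons(a, cons(a, g(e, 0)))), g(e, cons(a, e))))), 0)  →  cons(cons(a, cons(q(cons(a, cons(a, g(e, 0)))), g(e, cons(a, e)))), 0)   [R2 at 1.2]
4. cons(cons(a, cons(q(cons(a, cons(a, g(e, 0)))), g(e, cons(a, e)))), 0)  →  cons(cons(a, cons(cons(a, g(e, 0)), g(e, cons(a, e)))), 0)   [R7 at 1.2.1]
5. cons(cons(a, cons(cons(a, g(e, 0)), g(e, cons(a, e)))), 0)  →  cons(cons(a, cons(cons(a, 0), g(e, cons(a, e)))), 0)   [R2 at 1.2.1.2]
6. cons(cons(a, cons(cons(a, 0), g(e, cons(a, e)))), 0)  →  cons(cons(a, cons(cons(a, 0), cons(a, e))), 0)   [R2 at 1.2.2]

cons(cons(a, cons(cons(a, 0), cons(a, e))), 0)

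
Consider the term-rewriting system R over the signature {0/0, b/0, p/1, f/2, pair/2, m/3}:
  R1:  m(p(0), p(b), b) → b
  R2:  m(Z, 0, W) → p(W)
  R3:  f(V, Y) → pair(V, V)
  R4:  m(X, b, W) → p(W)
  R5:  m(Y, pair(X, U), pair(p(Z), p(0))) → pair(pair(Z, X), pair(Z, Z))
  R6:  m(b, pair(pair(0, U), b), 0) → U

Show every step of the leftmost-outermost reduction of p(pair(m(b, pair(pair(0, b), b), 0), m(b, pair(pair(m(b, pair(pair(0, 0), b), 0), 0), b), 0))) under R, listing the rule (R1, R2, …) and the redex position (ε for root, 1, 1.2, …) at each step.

p(pair(b, 0))

1. p(pair(m(b, pair(pair(0, b), b), 0), m(b, pair(pair(m(b, pair(pair(0, 0), b), 0), 0), b), 0)))  →  p(pair(b, m(b, pair(pair(m(b, pair(pair(0, 0), b), 0), 0), b), 0)))   [R6 at 1.1]
2. p(pair(b, m(b, pair(pair(m(b, pair(pair(0, 0), b), 0), 0), b), 0)))  →  p(pair(b, m(b, pair(pair(0, 0), b), 0)))   [R6 at 1.2.2.1.1]
3. p(pair(b, m(b, pair(pair(0, 0), b), 0)))  →  p(pair(b, 0))   [R6 at 1.2]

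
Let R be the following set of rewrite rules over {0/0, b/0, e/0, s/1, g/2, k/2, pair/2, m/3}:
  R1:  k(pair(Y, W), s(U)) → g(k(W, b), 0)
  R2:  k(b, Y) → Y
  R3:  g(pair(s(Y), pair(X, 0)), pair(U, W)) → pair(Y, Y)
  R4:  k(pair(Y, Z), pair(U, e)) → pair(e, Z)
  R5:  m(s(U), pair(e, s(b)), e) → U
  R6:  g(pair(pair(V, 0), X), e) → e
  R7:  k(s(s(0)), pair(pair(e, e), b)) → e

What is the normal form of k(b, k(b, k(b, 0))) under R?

0

1. k(b, k(b, k(b, 0)))  →  k(b, k(b, 0))   [R2 at ε]
2. k(b, k(b, 0))  →  k(b, 0)   [R2 at ε]
3. k(b, 0)  →  0   [R2 at ε]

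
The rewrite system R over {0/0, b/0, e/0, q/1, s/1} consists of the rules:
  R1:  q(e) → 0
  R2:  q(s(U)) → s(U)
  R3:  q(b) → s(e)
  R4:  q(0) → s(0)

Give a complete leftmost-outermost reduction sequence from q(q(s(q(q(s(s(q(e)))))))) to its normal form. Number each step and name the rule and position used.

s(s(s(0)))

1. q(q(s(q(q(s(s(q(e))))))))  →  q(s(q(q(s(s(q(e)))))))   [R2 at 1]
2. q(s(q(q(s(s(q(e)))))))  →  s(q(q(s(s(q(e))))))   [R2 at ε]
3. s(q(q(s(s(q(e))))))  →  s(q(s(s(q(e)))))   [R2 at 1.1]
4. s(q(s(s(q(e)))))  →  s(s(s(q(e))))   [R2 at 1]
5. s(s(s(q(e))))  →  s(s(s(0)))   [R1 at 1.1.1]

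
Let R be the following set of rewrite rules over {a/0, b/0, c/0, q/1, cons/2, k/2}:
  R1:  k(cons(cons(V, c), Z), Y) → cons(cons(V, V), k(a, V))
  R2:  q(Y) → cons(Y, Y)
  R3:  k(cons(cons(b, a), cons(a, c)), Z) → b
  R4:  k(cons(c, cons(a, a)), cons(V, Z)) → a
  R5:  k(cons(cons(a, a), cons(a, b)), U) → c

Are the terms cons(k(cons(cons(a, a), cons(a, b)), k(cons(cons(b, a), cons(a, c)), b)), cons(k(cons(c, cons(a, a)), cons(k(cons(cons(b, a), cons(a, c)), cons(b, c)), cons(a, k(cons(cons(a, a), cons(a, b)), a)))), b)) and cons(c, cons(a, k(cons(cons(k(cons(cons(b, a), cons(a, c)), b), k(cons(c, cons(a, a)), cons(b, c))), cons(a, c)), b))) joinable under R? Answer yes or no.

Reduce t₁ = cons(k(cons(cons(a, a), cons(a, b)), k(cons(cons(b, a), cons(a, c)), b)), cons(k(cons(c, cons(a, a)), cons(k(cons(cons(b, a), cons(a, c)), cons(b, c)), cons(a, k(cons(cons(a, a), cons(a, b)), a)))), b)):
1. cons(k(cons(cons(a, a), cons(a, b)), k(cons(cons(b, a), cons(a, c)), b)), cons(k(cons(c, cons(a, a)), cons(k(cons(cons(b, a), cons(a, c)), cons(b, c)), cons(a, k(cons(cons(a, a), cons(a, b)), a)))), b))  →  cons(c, cons(k(cons(c, cons(a, a)), cons(k(cons(cons(b, a), cons(a, c)), cons(b, c)), cons(a, k(cons(cons(a, a), cons(a, b)), a)))), b))   [R5 at 1]
2. cons(c, cons(k(cons(c, cons(a, a)), cons(k(cons(cons(b, a), cons(a, c)), cons(b, c)), cons(a, k(cons(cons(a, a), cons(a, b)), a)))), b))  →  cons(c, cons(a, b))   [R4 at 2.1]

Reduce t₂ = cons(c, cons(a, k(cons(cons(k(cons(cons(b, a), cons(a, c)), b), k(cons(c, cons(a, a)), cons(b, c))), cons(a, c)), b))):
1. cons(c, cons(a, k(cons(cons(k(cons(cons(b, a), cons(a, c)), b), k(cons(c, cons(a, a)), cons(b, c))), cons(a, c)), b)))  →  cons(c, cons(a, k(cons(cons(b, k(cons(c, cons(a, a)), cons(b, c))), cons(a, c)), b)))   [R3 at 2.2.1.1.1]
2. cons(c, cons(a, k(cons(cons(b, k(cons(c, cons(a, a)), cons(b, c))), cons(a, c)), b)))  →  cons(c, cons(a, k(cons(cons(b, a), cons(a, c)), b)))   [R4 at 2.2.1.1.2]
3. cons(c, cons(a, k(cons(cons(b, a), cons(a, c)), b)))  →  cons(c, cons(a, b))   [R3 at 2.2]

yes — NF(t₁) = cons(c, cons(a, b)), NF(t₂) = cons(c, cons(a, b))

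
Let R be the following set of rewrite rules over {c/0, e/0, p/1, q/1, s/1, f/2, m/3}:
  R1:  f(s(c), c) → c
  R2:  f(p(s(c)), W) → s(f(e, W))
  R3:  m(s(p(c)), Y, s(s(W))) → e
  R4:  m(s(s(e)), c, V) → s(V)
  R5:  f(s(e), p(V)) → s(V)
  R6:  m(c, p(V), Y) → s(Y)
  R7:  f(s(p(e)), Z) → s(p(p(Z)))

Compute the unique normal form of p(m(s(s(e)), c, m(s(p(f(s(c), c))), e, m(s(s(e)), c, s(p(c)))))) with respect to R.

1. p(m(s(s(e)), c, m(s(p(f(s(c), c))), e, m(s(s(e)), c, s(p(c))))))  →  p(s(m(s(p(f(s(c), c))), e, m(s(s(e)), c, s(p(c))))))   [R4 at 1]
2. p(s(m(s(p(f(s(c), c))), e, m(s(s(e)), c, s(p(c))))))  →  p(s(m(s(p(c)), e, m(s(s(e)), c, s(p(c))))))   [R1 at 1.1.1.1.1]
3. p(s(m(s(p(c)), e, m(s(s(e)), c, s(p(c))))))  →  p(s(m(s(p(c)), e, s(s(p(c))))))   [R4 at 1.1.3]
4. p(s(m(s(p(c)), e, s(s(p(c))))))  →  p(s(e))   [R3 at 1.1]

p(s(e))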